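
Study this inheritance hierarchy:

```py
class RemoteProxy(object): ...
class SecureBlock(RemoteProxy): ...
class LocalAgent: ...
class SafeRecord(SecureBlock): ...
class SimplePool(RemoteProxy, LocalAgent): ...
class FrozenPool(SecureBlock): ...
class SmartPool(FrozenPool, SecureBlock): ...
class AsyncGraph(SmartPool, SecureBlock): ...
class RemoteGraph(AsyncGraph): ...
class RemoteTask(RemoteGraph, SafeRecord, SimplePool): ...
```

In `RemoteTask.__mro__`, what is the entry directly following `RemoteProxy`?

LocalAgent

L[RemoteTask] = RemoteTask + merge(L[RemoteGraph], L[SafeRecord], L[SimplePool], [RemoteGraph SafeRecord SimplePool])
  take RemoteGraph:  [RemoteGraph AsyncGraph SmartPool FrozenPool SecureBlock RemoteProxy object] + [SafeRecord SecureBlock RemoteProxy object] + [SimplePool RemoteProxy LocalAgent object] + [RemoteGraph SafeRecord SimplePool]
  take AsyncGraph:  [AsyncGraph SmartPool FrozenPool SecureBlock RemoteProxy object] + [SafeRecord SecureBlock RemoteProxy object] + [SimplePool RemoteProxy LocalAgent object] + [SafeRecord SimplePool]
  take SmartPool:  [SmartPool FrozenPool SecureBlock RemoteProxy object] + [SafeRecord SecureBlock RemoteProxy object] + [SimplePool RemoteProxy LocalAgent object] + [SafeRecord SimplePool]
  take FrozenPool:  [FrozenPool SecureBlock RemoteProxy object] + [SafeRecord SecureBlock RemoteProxy object] + [SimplePool RemoteProxy LocalAgent object] + [SafeRecord SimplePool]
  take SafeRecord:  [SecureBlock RemoteProxy object] + [SafeRecord SecureBlock RemoteProxy object] + [SimplePool RemoteProxy LocalAgent object] + [SafeRecord SimplePool]
  take SecureBlock:  [SecureBlock RemoteProxy object] + [SecureBlock RemoteProxy object] + [SimplePool RemoteProxy LocalAgent object] + [SimplePool]
  take SimplePool:  [RemoteProxy object] + [RemoteProxy object] + [SimplePool RemoteProxy LocalAgent object] + [SimplePool]
  take RemoteProxy:  [RemoteProxy object] + [RemoteProxy object] + [RemoteProxy LocalAgent object]
  take LocalAgent:  [object] + [object] + [LocalAgent object]
  take object:  [object] + [object] + [object]
MRO: RemoteTask RemoteGraph AsyncGraph SmartPool FrozenPool SafeRecord SecureBlock SimplePool RemoteProxy LocalAgent object
RemoteProxy is at position 8; next is LocalAgent.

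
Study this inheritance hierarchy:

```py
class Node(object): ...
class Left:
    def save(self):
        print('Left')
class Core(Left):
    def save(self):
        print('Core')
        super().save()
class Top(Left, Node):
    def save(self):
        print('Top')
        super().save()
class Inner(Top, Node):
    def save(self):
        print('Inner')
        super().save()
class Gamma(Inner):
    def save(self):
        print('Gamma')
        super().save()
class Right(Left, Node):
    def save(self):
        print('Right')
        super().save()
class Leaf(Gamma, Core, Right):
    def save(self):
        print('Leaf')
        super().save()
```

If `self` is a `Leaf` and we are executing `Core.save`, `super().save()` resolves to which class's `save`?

L[Leaf] = Leaf + merge(L[Gamma], L[Core], L[Right], [Gamma Core Right])
  take Gamma:  [Gamma Inner Top Left Node object] + [Core Left object] + [Right Left Node object] + [Gamma Core Right]
  take Inner:  [Inner Top Left Node object] + [Core Left object] + [Right Left Node object] + [Core Right]
  take Top:  [Top Left Node object] + [Core Left object] + [Right Left Node object] + [Core Right]
  take Core:  [Left Node object] + [Core Left object] + [Right Left Node object] + [Core Right]
  take Right:  [Left Node object] + [Left object] + [Right Left Node object] + [Right]
  take Left:  [Left Node object] + [Left object] + [Left Node object]
  take Node:  [Node object] + [object] + [Node object]
  take object:  [object] + [object] + [object]
MRO: Leaf Gamma Inner Top Core Right Left Node object
super() in Core.save on a Leaf instance goes to the class after Core in Leaf's MRO: Right.

Right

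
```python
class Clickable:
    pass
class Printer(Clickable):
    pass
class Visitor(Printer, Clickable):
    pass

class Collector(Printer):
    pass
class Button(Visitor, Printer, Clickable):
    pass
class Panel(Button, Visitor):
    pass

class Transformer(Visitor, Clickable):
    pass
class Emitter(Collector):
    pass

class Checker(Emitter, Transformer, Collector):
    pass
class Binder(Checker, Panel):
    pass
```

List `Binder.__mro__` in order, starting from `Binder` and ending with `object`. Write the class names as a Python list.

L[Binder] = Binder + merge(L[Checker], L[Panel], [Checker Panel])
  take Checker:  [Checker Emitter Transformer Collector Visitor Printer Clickable object] + [Panel Button Visitor Printer Clickable object] + [Checker Panel]
  take Emitter:  [Emitter Transformer Collector Visitor Printer Clickable object] + [Panel Button Visitor Printer Clickable object] + [Panel]
  take Transformer:  [Transformer Collector Visitor Printer Clickable object] + [Panel Button Visitor Printer Clickable object] + [Panel]
  take Collector:  [Collector Visitor Printer Clickable object] + [Panel Button Visitor Printer Clickable object] + [Panel]
  take Panel:  [Visitor Printer Clickable object] + [Panel Button Visitor Printer Clickable object] + [Panel]
  take Button:  [Visitor Printer Clickable object] + [Button Visitor Printer Clickable object]
  take Visitor:  [Visitor Printer Clickable object] + [Visitor Printer Clickable object]
  take Printer:  [Printer Clickable object] + [Printer Clickable object]
  take Clickable:  [Clickable object] + [Clickable object]
  take object:  [object] + [object]

[Binder, Checker, Emitter, Transformer, Collector, Panel, Button, Visitor, Printer, Clickable, object]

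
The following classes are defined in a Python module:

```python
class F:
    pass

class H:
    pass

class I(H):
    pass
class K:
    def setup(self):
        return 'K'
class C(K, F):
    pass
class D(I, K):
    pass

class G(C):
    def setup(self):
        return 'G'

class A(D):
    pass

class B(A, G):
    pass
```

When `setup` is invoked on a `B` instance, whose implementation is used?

G

L[B] = B + merge(L[A], L[G], [A G])
  take A:  [A D I H K object] + [G C K F object] + [A G]
  take D:  [D I H K object] + [G C K F object] + [G]
  take I:  [I H K object] + [G C K F object] + [G]
  take H:  [H K object] + [G C K F object] + [G]
  take G:  [K object] + [G C K F object] + [G]
  take C:  [K object] + [C K F object]
  take K:  [K object] + [K F object]
  take F:  [object] + [F object]
  take object:  [object] + [object]
MRO: B A D I H G C K F object
setup is defined in: G, K. First along the MRO is G.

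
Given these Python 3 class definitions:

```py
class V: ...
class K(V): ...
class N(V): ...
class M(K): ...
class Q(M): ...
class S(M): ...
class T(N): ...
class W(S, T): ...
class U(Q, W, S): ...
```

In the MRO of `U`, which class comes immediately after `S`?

L[U] = U + merge(L[Q], L[W], L[S], [Q W S])
  take Q:  [Q M K V object] + [W S M K T N V object] + [S M K V object] + [Q W S]
  take W:  [M K V object] + [W S M K T N V object] + [S M K V object] + [W S]
  take S:  [M K V object] + [S M K T N V object] + [S M K V object] + [S]
  take M:  [M K V object] + [M K T N V object] + [M K V object]
  take K:  [K V object] + [K T N V object] + [K V object]
  take T:  [V object] + [T N V object] + [V object]
  take N:  [V object] + [N V object] + [V object]
  take V:  [V object] + [V object] + [V object]
  take object:  [object] + [object] + [object]
MRO: U Q W S M K T N V object
S is at position 3; next is M.

M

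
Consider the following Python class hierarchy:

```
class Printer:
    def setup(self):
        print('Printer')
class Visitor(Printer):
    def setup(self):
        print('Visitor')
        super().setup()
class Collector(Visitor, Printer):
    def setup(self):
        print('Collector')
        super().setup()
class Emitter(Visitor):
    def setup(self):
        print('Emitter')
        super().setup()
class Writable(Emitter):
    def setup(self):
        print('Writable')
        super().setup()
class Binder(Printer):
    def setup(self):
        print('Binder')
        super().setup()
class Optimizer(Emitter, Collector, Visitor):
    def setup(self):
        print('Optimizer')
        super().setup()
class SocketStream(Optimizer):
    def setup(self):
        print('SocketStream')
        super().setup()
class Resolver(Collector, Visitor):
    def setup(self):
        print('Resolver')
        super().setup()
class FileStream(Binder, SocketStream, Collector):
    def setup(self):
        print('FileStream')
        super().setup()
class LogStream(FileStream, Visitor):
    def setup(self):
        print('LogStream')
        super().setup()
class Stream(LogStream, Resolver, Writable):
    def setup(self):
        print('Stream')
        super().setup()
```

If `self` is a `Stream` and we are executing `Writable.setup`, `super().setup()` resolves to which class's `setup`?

Emitter

L[Stream] = Stream + merge(L[LogStream], L[Resolver], L[Writable], [LogStream Resolver Writable])
  take LogStream:  [LogStream FileStream Binder SocketStream Optimizer Emitter Collector Visitor Printer object] + [Resolver Collector Visitor Printer object] + [Writable Emitter Visitor Printer object] + [LogStream Resolver Writable]
  take FileStream:  [FileStream Binder SocketStream Optimizer Emitter Collector Visitor Printer object] + [Resolver Collector Visitor Printer object] + [Writable Emitter Visitor Printer object] + [Resolver Writable]
  take Binder:  [Binder SocketStream Optimizer Emitter Collector Visitor Printer object] + [Resolver Collector Visitor Printer object] + [Writable Emitter Visitor Printer object] + [Resolver Writable]
  take SocketStream:  [SocketStream Optimizer Emitter Collector Visitor Printer object] + [Resolver Collector Visitor Printer object] + [Writable Emitter Visitor Printer object] + [Resolver Writable]
  take Optimizer:  [Optimizer Emitter Collector Visitor Printer object] + [Resolver Collector Visitor Printer object] + [Writable Emitter Visitor Printer object] + [Resolver Writable]
  take Resolver:  [Emitter Collector Visitor Printer object] + [Resolver Collector Visitor Printer object] + [Writable Emitter Visitor Printer object] + [Resolver Writable]
  take Writable:  [Emitter Collector Visitor Printer object] + [Collector Visitor Printer object] + [Writable Emitter Visitor Printer object] + [Writable]
  take Emitter:  [Emitter Collector Visitor Printer object] + [Collector Visitor Printer object] + [Emitter Visitor Printer object]
  take Collector:  [Collector Visitor Printer object] + [Collector Visitor Printer object] + [Visitor Printer object]
  take Visitor:  [Visitor Printer object] + [Visitor Printer object] + [Visitor Printer object]
  take Printer:  [Printer object] + [Printer object] + [Printer object]
  take object:  [object] + [object] + [object]
MRO: Stream LogStream FileStream Binder SocketStream Optimizer Resolver Writable Emitter Collector Visitor Printer object
super() in Writable.setup on a Stream instance goes to the class after Writable in Stream's MRO: Emitter.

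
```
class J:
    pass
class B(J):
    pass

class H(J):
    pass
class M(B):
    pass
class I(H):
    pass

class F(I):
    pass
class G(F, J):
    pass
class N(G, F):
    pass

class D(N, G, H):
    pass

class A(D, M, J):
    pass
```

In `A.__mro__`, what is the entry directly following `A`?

D

L[A] = A + merge(L[D], L[M], L[J], [D M J])
  take D:  [D N G F I H J object] + [M B J object] + [J object] + [D M J]
  take N:  [N G F I H J object] + [M B J object] + [J object] + [M J]
  take G:  [G F I H J object] + [M B J object] + [J object] + [M J]
  take F:  [F I H J object] + [M B J object] + [J object] + [M J]
  take I:  [I H J object] + [M B J object] + [J object] + [M J]
  take H:  [H J object] + [M B J object] + [J object] + [M J]
  take M:  [J object] + [M B J object] + [J object] + [M J]
  take B:  [J object] + [B J object] + [J object] + [J]
  take J:  [J object] + [J object] + [J object] + [J]
  take object:  [object] + [object] + [object]
MRO: A D N G F I H M B J object
A is at position 0; next is D.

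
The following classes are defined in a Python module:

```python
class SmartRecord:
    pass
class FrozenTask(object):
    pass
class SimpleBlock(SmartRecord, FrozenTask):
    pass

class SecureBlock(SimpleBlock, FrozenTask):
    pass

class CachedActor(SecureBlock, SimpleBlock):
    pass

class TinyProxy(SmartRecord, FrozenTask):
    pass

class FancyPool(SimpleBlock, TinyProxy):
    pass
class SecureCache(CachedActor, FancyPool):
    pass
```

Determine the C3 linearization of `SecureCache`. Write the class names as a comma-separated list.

SecureCache, CachedActor, SecureBlock, FancyPool, SimpleBlock, TinyProxy, SmartRecord, FrozenTask, object

L[SecureCache] = SecureCache + merge(L[CachedActor], L[FancyPool], [CachedActor FancyPool])
  take CachedActor:  [CachedActor SecureBlock SimpleBlock SmartRecord FrozenTask object] + [FancyPool SimpleBlock TinyProxy SmartRecord FrozenTask object] + [CachedActor FancyPool]
  take SecureBlock:  [SecureBlock SimpleBlock SmartRecord FrozenTask object] + [FancyPool SimpleBlock TinyProxy SmartRecord FrozenTask object] + [FancyPool]
  take FancyPool:  [SimpleBlock SmartRecord FrozenTask object] + [FancyPool SimpleBlock TinyProxy SmartRecord FrozenTask object] + [FancyPool]
  take SimpleBlock:  [SimpleBlock SmartRecord FrozenTask object] + [SimpleBlock TinyProxy SmartRecord FrozenTask object]
  take TinyProxy:  [SmartRecord FrozenTask object] + [TinyProxy SmartRecord FrozenTask object]
  take SmartRecord:  [SmartRecord FrozenTask object] + [SmartRecord FrozenTask object]
  take FrozenTask:  [FrozenTask object] + [FrozenTask object]
  take object:  [object] + [object]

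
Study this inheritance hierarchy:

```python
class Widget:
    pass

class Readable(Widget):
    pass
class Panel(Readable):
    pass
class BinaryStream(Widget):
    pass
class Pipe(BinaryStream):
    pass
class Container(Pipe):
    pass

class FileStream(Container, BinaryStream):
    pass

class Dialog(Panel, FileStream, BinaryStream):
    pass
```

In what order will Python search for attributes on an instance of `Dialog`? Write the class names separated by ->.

Dialog -> Panel -> Readable -> FileStream -> Container -> Pipe -> BinaryStream -> Widget -> object

L[Dialog] = Dialog + merge(L[Panel], L[FileStream], L[BinaryStream], [Panel FileStream BinaryStream])
  take Panel:  [Panel Readable Widget object] + [FileStream Container Pipe BinaryStream Widget object] + [BinaryStream Widget object] + [Panel FileStream BinaryStream]
  take Readable:  [Readable Widget object] + [FileStream Container Pipe BinaryStream Widget object] + [BinaryStream Widget object] + [FileStream BinaryStream]
  take FileStream:  [Widget object] + [FileStream Container Pipe BinaryStream Widget object] + [BinaryStream Widget object] + [FileStream BinaryStream]
  take Container:  [Widget object] + [Container Pipe BinaryStream Widget object] + [BinaryStream Widget object] + [BinaryStream]
  take Pipe:  [Widget object] + [Pipe BinaryStream Widget object] + [BinaryStream Widget object] + [BinaryStream]
  take BinaryStream:  [Widget object] + [BinaryStream Widget object] + [BinaryStream Widget object] + [BinaryStream]
  take Widget:  [Widget object] + [Widget object] + [Widget object]
  take object:  [object] + [object] + [object]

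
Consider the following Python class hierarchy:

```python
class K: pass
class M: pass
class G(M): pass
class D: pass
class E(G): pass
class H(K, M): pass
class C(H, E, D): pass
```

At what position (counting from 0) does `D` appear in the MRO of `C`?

L[C] = C + merge(L[H], L[E], L[D], [H E D])
  take H:  [H K M object] + [E G M object] + [D object] + [H E D]
  take K:  [K M object] + [E G M object] + [D object] + [E D]
  take E:  [M object] + [E G M object] + [D object] + [E D]
  take G:  [M object] + [G M object] + [D object] + [D]
  take M:  [M object] + [M object] + [D object] + [D]
  take D:  [object] + [object] + [D object] + [D]
  take object:  [object] + [object] + [object]
MRO: C H K E G M D object
D sits at index 6.

6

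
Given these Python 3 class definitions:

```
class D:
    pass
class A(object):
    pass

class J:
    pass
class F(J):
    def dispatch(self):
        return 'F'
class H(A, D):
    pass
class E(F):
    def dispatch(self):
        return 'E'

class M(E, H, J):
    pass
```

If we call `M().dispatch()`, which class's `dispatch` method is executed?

L[M] = M + merge(L[E], L[H], L[J], [E H J])
  take E:  [E F J object] + [H A D object] + [J object] + [E H J]
  take F:  [F J object] + [H A D object] + [J object] + [H J]
  take H:  [J object] + [H A D object] + [J object] + [H J]
  take J:  [J object] + [A D object] + [J object] + [J]
  take A:  [object] + [A D object] + [object]
  take D:  [object] + [D object] + [object]
  take object:  [object] + [object] + [object]
MRO: M E F H J A D object
dispatch is defined in: E, F. First along the MRO is E.

E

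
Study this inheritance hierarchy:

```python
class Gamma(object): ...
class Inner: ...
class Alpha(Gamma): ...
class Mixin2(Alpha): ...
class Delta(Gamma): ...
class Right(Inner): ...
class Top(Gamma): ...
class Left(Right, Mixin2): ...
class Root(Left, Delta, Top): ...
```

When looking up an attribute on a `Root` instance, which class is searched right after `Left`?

L[Root] = Root + merge(L[Left], L[Delta], L[Top], [Left Delta Top])
  take Left:  [Left Right Inner Mixin2 Alpha Gamma object] + [Delta Gamma object] + [Top Gamma object] + [Left Delta Top]
  take Right:  [Right Inner Mixin2 Alpha Gamma object] + [Delta Gamma object] + [Top Gamma object] + [Delta Top]
  take Inner:  [Inner Mixin2 Alpha Gamma object] + [Delta Gamma object] + [Top Gamma object] + [Delta Top]
  take Mixin2:  [Mixin2 Alpha Gamma object] + [Delta Gamma object] + [Top Gamma object] + [Delta Top]
  take Alpha:  [Alpha Gamma object] + [Delta Gamma object] + [Top Gamma object] + [Delta Top]
  take Delta:  [Gamma object] + [Delta Gamma object] + [Top Gamma object] + [Delta Top]
  take Top:  [Gamma object] + [Gamma object] + [Top Gamma object] + [Top]
  take Gamma:  [Gamma object] + [Gamma object] + [Gamma object]
  take object:  [object] + [object] + [object]
MRO: Root Left Right Inner Mixin2 Alpha Delta Top Gamma object
Left is at position 1; next is Right.

Right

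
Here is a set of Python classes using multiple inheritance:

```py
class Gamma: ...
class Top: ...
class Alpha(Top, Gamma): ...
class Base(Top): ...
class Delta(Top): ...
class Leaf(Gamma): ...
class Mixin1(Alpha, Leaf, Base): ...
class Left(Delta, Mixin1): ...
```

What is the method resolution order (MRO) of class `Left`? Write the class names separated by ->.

Left -> Delta -> Mixin1 -> Alpha -> Leaf -> Base -> Top -> Gamma -> object

L[Left] = Left + merge(L[Delta], L[Mixin1], [Delta Mixin1])
  take Delta:  [Delta Top object] + [Mixin1 Alpha Leaf Base Top Gamma object] + [Delta Mixin1]
  take Mixin1:  [Top object] + [Mixin1 Alpha Leaf Base Top Gamma object] + [Mixin1]
  take Alpha:  [Top object] + [Alpha Leaf Base Top Gamma object]
  take Leaf:  [Top object] + [Leaf Base Top Gamma object]
  take Base:  [Top object] + [Base Top Gamma object]
  take Top:  [Top object] + [Top Gamma object]
  take Gamma:  [object] + [Gamma object]
  take object:  [object] + [object]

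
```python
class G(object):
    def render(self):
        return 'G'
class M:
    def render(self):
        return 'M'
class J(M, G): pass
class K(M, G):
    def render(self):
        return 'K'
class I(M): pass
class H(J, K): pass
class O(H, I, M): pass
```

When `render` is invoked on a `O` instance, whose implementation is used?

K

L[O] = O + merge(L[H], L[I], L[M], [H I M])
  take H:  [H J K M G object] + [I M object] + [M object] + [H I M]
  take J:  [J K M G object] + [I M object] + [M object] + [I M]
  take K:  [K M G object] + [I M object] + [M object] + [I M]
  take I:  [M G object] + [I M object] + [M object] + [I M]
  take M:  [M G object] + [M object] + [M object] + [M]
  take G:  [G object] + [object] + [object]
  take object:  [object] + [object] + [object]
MRO: O H J K I M G object
render is defined in: G, K, M. First along the MRO is K.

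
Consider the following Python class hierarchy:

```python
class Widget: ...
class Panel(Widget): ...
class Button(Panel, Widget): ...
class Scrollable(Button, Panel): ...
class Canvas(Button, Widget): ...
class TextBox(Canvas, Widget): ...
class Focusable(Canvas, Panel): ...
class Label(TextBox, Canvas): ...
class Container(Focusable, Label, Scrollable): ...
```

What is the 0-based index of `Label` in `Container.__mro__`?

L[Container] = Container + merge(L[Focusable], L[Label], L[Scrollable], [Focusable Label Scrollable])
  take Focusable:  [Focusable Canvas Button Panel Widget object] + [Label TextBox Canvas Button Panel Widget object] + [Scrollable Button Panel Widget object] + [Focusable Label Scrollable]
  take Label:  [Canvas Button Panel Widget object] + [Label TextBox Canvas Button Panel Widget object] + [Scrollable Button Panel Widget object] + [Label Scrollable]
  take TextBox:  [Canvas Button Panel Widget object] + [TextBox Canvas Button Panel Widget object] + [Scrollable Button Panel Widget object] + [Scrollable]
  take Canvas:  [Canvas Button Panel Widget object] + [Canvas Button Panel Widget object] + [Scrollable Button Panel Widget object] + [Scrollable]
  take Scrollable:  [Button Panel Widget object] + [Button Panel Widget object] + [Scrollable Button Panel Widget object] + [Scrollable]
  take Button:  [Button Panel Widget object] + [Button Panel Widget object] + [Button Panel Widget object]
  take Panel:  [Panel Widget object] + [Panel Widget object] + [Panel Widget object]
  take Widget:  [Widget object] + [Widget object] + [Widget object]
  take object:  [object] + [object] + [object]
MRO: Container Focusable Label TextBox Canvas Scrollable Button Panel Widget object
Label sits at index 2.

2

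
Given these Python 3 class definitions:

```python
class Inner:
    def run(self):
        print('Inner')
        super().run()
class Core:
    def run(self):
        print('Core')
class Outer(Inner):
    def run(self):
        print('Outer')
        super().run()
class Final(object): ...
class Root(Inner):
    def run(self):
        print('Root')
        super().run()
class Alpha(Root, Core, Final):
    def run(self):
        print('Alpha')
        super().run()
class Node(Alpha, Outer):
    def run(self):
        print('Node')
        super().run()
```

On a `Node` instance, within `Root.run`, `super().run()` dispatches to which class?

L[Node] = Node + merge(L[Alpha], L[Outer], [Alpha Outer])
  take Alpha:  [Alpha Root Inner Core Final object] + [Outer Inner object] + [Alpha Outer]
  take Root:  [Root Inner Core Final object] + [Outer Inner object] + [Outer]
  take Outer:  [Inner Core Final object] + [Outer Inner object] + [Outer]
  take Inner:  [Inner Core Final object] + [Inner object]
  take Core:  [Core Final object] + [object]
  take Final:  [Final object] + [object]
  take object:  [object] + [object]
MRO: Node Alpha Root Outer Inner Core Final object
super() in Root.run on a Node instance goes to the class after Root in Node's MRO: Outer.

Outer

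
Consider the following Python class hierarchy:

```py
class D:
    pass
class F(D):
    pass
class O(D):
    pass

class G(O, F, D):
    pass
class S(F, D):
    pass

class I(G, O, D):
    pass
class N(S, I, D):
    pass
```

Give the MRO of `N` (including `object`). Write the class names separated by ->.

L[N] = N + merge(L[S], L[I], L[D], [S I D])
  take S:  [S F D object] + [I G O F D object] + [D object] + [S I D]
  take I:  [F D object] + [I G O F D object] + [D object] + [I D]
  take G:  [F D object] + [G O F D object] + [D object] + [D]
  take O:  [F D object] + [O F D object] + [D object] + [D]
  take F:  [F D object] + [F D object] + [D object] + [D]
  take D:  [D object] + [D object] + [D object] + [D]
  take object:  [object] + [object] + [object]

N -> S -> I -> G -> O -> F -> D -> object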